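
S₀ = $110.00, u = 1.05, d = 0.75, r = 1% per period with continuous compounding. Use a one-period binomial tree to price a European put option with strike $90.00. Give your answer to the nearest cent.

Risk-neutral probability p = (e^0.01 − 0.75)/(1.05 − 0.75) = 0.2601/0.3000 = 0.8668
Terminal stock prices: S_u = 115.5, S_d = 82.5
Terminal payoffs (K − S): max(-25.5, 0) = 0, max(7.5, 0) = 7.5
Node 0 (S = 110): V_0 = e^(−0.01)·[0.8668·0.0000 + 0.1332·7.5000] = 0.9888

$0.99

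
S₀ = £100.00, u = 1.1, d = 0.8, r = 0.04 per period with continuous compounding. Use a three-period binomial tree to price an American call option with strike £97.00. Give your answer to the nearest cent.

Risk-neutral probability p = (e^0.04 − 0.8)/(1.1 − 0.8) = 0.2408/0.3000 = 0.8027
Terminal stock prices: S_uuu = 133.1, S_uud = 96.8, S_udd = 70.4, S_ddd = 51.2
Terminal payoffs (S − K): max(36.1, 0) = 36.1, max(-0.2, 0) = 0, max(-26.6, 0) = 0, max(-45.8, 0) = 0
Node uu (S = 121): continuation = e^(−0.04)·[0.8027·36.1000 + 0.1973·0.0000] = 27.8413; exercise value = 24.0000 ≤ continuation, so V_uu = 27.8413
Node ud (S = 88): continuation = e^(−0.04)·[0.8027·0.0000 + 0.1973·0.0000] = 0.0000; exercise value = 0.0000 ≤ continuation, so V_ud = 0.0000
Node dd (S = 64): continuation = e^(−0.04)·[0.8027·0.0000 + 0.1973·0.0000] = 0.0000; exercise value = 0.0000 ≤ continuation, so V_dd = 0.0000
Node u (S = 110): continuation = e^(−0.04)·[0.8027·27.8413 + 0.1973·0.0000] = 21.4720; exercise value = 13.0000 ≤ continuation, so V_u = 21.4720
Node d (S = 80): continuation = e^(−0.04)·[0.8027·0.0000 + 0.1973·0.0000] = 0.0000; exercise value = 0.0000 ≤ continuation, so V_d = 0.0000
Node 0 (S = 100): continuation = e^(−0.04)·[0.8027·21.4720 + 0.1973·0.0000] = 16.5598; exercise value = 3.0000 ≤ continuation, so V_0 = 16.5598

£16.56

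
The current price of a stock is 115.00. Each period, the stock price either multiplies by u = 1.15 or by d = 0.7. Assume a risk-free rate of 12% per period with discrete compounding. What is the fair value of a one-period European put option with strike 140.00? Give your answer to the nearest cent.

10.00

Risk-neutral probability p = (1 + 0.12 − 0.7)/(1.15 − 0.7) = 0.4200/0.4500 = 0.9333
Terminal stock prices: S_u = 132.2, S_d = 80.5
Terminal payoffs (K − S): max(7.75, 0) = 7.75, max(59.5, 0) = 59.5
Node 0 (S = 115): V_0 = 1/1.12·[0.9333·7.7500 + 0.0667·59.5000] = 10.0000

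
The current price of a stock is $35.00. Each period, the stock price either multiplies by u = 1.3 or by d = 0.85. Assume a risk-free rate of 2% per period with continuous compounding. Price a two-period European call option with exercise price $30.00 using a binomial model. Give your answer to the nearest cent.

Risk-neutral probability p = (e^0.02 − 0.85)/(1.3 − 0.85) = 0.1702/0.4500 = 0.3782
Terminal stock prices: S_uu = 59.15, S_ud = 38.67, S_dd = 25.29
Terminal payoffs (S − K): max(29.15, 0) = 29.15, max(8.675, 0) = 8.675, max(-4.713, 0) = 0
Node u (S = 45.5): V_u = e^(−0.02)·[0.3782·29.1500 + 0.6218·8.6750] = 16.0940
Node d (S = 29.75): V_d = e^(−0.02)·[0.3782·8.6750 + 0.6218·0.0000] = 3.2161
Node 0 (S = 35): V_0 = e^(−0.02)·[0.3782·16.0940 + 0.6218·3.2161] = 7.9268

$7.93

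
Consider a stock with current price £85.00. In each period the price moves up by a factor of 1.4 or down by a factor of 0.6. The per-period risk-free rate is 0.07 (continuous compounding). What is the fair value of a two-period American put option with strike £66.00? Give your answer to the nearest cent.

£5.73

Risk-neutral probability p = (e^0.07 − 0.6)/(1.4 − 0.6) = 0.4725/0.8000 = 0.5906
Terminal stock prices: S_uu = 166.6, S_ud = 71.4, S_dd = 30.6
Terminal payoffs (K − S): max(-100.6, 0) = 0, max(-5.4, 0) = 0, max(35.4, 0) = 35.4
Node u (S = 119): continuation = e^(−0.07)·[0.5906·0.0000 + 0.4094·0.0000] = 0.0000; exercise value = 0.0000 ≤ continuation, so V_u = 0.0000
Node d (S = 51): continuation = e^(−0.07)·[0.5906·0.0000 + 0.4094·35.4000] = 13.5118; exercise value = 15.0000 > continuation, so V_d = 15.0000 (exercise)
Node 0 (S = 85): continuation = e^(−0.07)·[0.5906·0.0000 + 0.4094·15.0000] = 5.7253; exercise value = 0.0000 ≤ continuation, so V_0 = 5.7253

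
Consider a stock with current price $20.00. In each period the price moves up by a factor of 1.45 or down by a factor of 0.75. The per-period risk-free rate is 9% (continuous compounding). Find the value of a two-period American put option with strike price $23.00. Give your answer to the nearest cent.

$3.98

Risk-neutral probability p = (e^0.09 − 0.75)/(1.45 − 0.75) = 0.3442/0.7000 = 0.4917
Terminal stock prices: S_uu = 42.05, S_ud = 21.75, S_dd = 11.25
Terminal payoffs (K − S): max(-19.05, 0) = 0, max(1.25, 0) = 1.25, max(11.75, 0) = 11.75
Node u (S = 29): continuation = e^(−0.09)·[0.4917·0.0000 + 0.5083·1.2500] = 0.5807; exercise value = 0.0000 ≤ continuation, so V_u = 0.5807
Node d (S = 15): continuation = e^(−0.09)·[0.4917·1.2500 + 0.5083·11.7500] = 6.0204; exercise value = 8.0000 > continuation, so V_d = 8.0000 (exercise)
Node 0 (S = 20): continuation = e^(−0.09)·[0.4917·0.5807 + 0.5083·8.0000] = 3.9775; exercise value = 3.0000 ≤ continuation, so V_0 = 3.9775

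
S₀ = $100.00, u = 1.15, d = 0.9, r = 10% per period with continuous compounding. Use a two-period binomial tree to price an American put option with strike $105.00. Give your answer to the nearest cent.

$5.00

Risk-neutral probability p = (e^0.1 − 0.9)/(1.15 − 0.9) = 0.2052/0.2500 = 0.8207
Terminal stock prices: S_uu = 132.2, S_ud = 103.5, S_dd = 81
Terminal payoffs (K − S): max(-27.25, 0) = 0, max(1.5, 0) = 1.5, max(24, 0) = 24
Node u (S = 115): continuation = e^(−0.1)·[0.8207·0.0000 + 0.1793·1.5000] = 0.2434; exercise value = 0.0000 ≤ continuation, so V_u = 0.2434
Node d (S = 90): continuation = e^(−0.1)·[0.8207·1.5000 + 0.1793·24.0000] = 5.0079; exercise value = 15.0000 > continuation, so V_d = 15.0000 (exercise)
Node 0 (S = 100): continuation = e^(−0.1)·[0.8207·0.2434 + 0.1793·15.0000] = 2.6145; exercise value = 5.0000 > continuation, so V_0 = 5.0000 (exercise)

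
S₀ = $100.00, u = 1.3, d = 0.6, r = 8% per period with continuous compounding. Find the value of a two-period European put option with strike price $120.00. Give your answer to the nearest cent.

Risk-neutral probability p = (e^0.08 − 0.6)/(1.3 − 0.6) = 0.4833/0.7000 = 0.6904
Terminal stock prices: S_uu = 169, S_ud = 78, S_dd = 36
Terminal payoffs (K − S): max(-49, 0) = 0, max(42, 0) = 42, max(84, 0) = 84
Node u (S = 130): V_u = e^(−0.08)·[0.6904·0.0000 + 0.3096·42.0000] = 12.0031
Node d (S = 60): V_d = e^(−0.08)·[0.6904·42.0000 + 0.3096·84.0000] = 50.7740
Node 0 (S = 100): V_0 = e^(−0.08)·[0.6904·12.0031 + 0.3096·50.7740] = 22.1605

$22.16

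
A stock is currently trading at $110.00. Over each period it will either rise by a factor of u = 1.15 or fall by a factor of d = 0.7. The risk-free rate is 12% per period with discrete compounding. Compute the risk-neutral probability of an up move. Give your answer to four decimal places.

Risk-neutral probability p = (1 + 0.12 − 0.7)/(1.15 − 0.7) = 0.4200/0.4500 = 0.9333

p = 0.9333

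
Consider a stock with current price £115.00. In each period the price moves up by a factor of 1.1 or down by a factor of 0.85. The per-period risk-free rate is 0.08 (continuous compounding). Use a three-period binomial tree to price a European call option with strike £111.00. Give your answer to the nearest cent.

Risk-neutral probability p = (e^0.08 − 0.85)/(1.1 − 0.85) = 0.2333/0.2500 = 0.9331
Terminal stock prices: S_uuu = 153.1, S_uud = 118.3, S_udd = 91.4, S_ddd = 70.62
Terminal payoffs (S − K): max(42.07, 0) = 42.07, max(7.278, 0) = 7.278, max(-19.6, 0) = 0, max(-40.38, 0) = 0
Node uu (S = 139.2): V_uu = e^(−0.08)·[0.9331·42.0650 + 0.0669·7.2775] = 36.6841
Node ud (S = 107.5): V_ud = e^(−0.08)·[0.9331·7.2775 + 0.0669·0.0000] = 6.2689
Node dd (S = 83.09): V_dd = e^(−0.08)·[0.9331·0.0000 + 0.0669·0.0000] = 0.0000
Node u (S = 126.5): V_u = e^(−0.08)·[0.9331·36.6841 + 0.0669·6.2689] = 31.9867
Node d (S = 97.75): V_d = e^(−0.08)·[0.9331·6.2689 + 0.0669·0.0000] = 5.4000
Node 0 (S = 115): V_0 = e^(−0.08)·[0.9331·31.9867 + 0.0669·5.4000] = 27.8867

£27.89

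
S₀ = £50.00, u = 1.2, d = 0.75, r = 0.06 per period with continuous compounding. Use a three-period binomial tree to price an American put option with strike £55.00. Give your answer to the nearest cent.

£7.07

Risk-neutral probability p = (e^0.06 − 0.75)/(1.2 − 0.75) = 0.3118/0.4500 = 0.6930
Terminal stock prices: S_uuu = 86.4, S_uud = 54, S_udd = 33.75, S_ddd = 21.09
Terminal payoffs (K − S): max(-31.4, 0) = 0, max(1, 0) = 1, max(21.25, 0) = 21.25, max(33.91, 0) = 33.91
Node uu (S = 72): continuation = e^(−0.06)·[0.6930·0.0000 + 0.3070·1.0000] = 0.2891; exercise value = 0.0000 ≤ continuation, so V_uu = 0.2891
Node ud (S = 45): continuation = e^(−0.06)·[0.6930·1.0000 + 0.3070·21.2500] = 6.7970; exercise value = 10.0000 > continuation, so V_ud = 10.0000 (exercise)
Node dd (S = 28.12): continuation = e^(−0.06)·[0.6930·21.2500 + 0.3070·33.9062] = 23.6720; exercise value = 26.8750 > continuation, so V_dd = 26.8750 (exercise)
Node u (S = 60): continuation = e^(−0.06)·[0.6930·0.2891 + 0.3070·10.0000] = 3.0802; exercise value = 0.0000 ≤ continuation, so V_u = 3.0802
Node d (S = 37.5): continuation = e^(−0.06)·[0.6930·10.0000 + 0.3070·26.8750] = 14.2970; exercise value = 17.5000 > continuation, so V_d = 17.5000 (exercise)
Node 0 (S = 50): continuation = e^(−0.06)·[0.6930·3.0802 + 0.3070·17.5000] = 7.0703; exercise value = 5.0000 ≤ continuation, so V_0 = 7.0703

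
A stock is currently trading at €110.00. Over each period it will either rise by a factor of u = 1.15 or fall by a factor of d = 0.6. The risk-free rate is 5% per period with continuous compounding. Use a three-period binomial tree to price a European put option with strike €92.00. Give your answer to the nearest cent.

€4.98

Risk-neutral probability p = (e^0.05 − 0.6)/(1.15 − 0.6) = 0.4513/0.5500 = 0.8205
Terminal stock prices: S_uuu = 167.3, S_uud = 87.28, S_udd = 45.54, S_ddd = 23.76
Terminal payoffs (K − S): max(-75.3, 0) = 0, max(4.715, 0) = 4.715, max(46.46, 0) = 46.46, max(68.24, 0) = 68.24
Node uu (S = 145.5): V_uu = e^(−0.05)·[0.8205·0.0000 + 0.1795·4.7150] = 0.8051
Node ud (S = 75.9): V_ud = e^(−0.05)·[0.8205·4.7150 + 0.1795·46.4600] = 11.6131
Node dd (S = 39.6): V_dd = e^(−0.05)·[0.8205·46.4600 + 0.1795·68.2400] = 47.9131
Node u (S = 126.5): V_u = e^(−0.05)·[0.8205·0.8051 + 0.1795·11.6131] = 2.6113
Node d (S = 66): V_d = e^(−0.05)·[0.8205·11.6131 + 0.1795·47.9131] = 17.2450
Node 0 (S = 110): V_0 = e^(−0.05)·[0.8205·2.6113 + 0.1795·17.2450] = 4.9827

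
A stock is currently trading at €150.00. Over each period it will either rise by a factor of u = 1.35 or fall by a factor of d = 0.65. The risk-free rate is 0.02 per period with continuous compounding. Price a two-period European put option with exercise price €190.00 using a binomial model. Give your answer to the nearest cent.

€54.95

Risk-neutral probability p = (e^0.02 − 0.65)/(1.35 − 0.65) = 0.3702/0.7000 = 0.5289
Terminal stock prices: S_uu = 273.4, S_ud = 131.6, S_dd = 63.38
Terminal payoffs (K − S): max(-83.38, 0) = 0, max(58.38, 0) = 58.38, max(126.6, 0) = 126.6
Node u (S = 202.5): V_u = e^(−0.02)·[0.5289·0.0000 + 0.4711·58.3750] = 26.9583
Node d (S = 97.5): V_d = e^(−0.02)·[0.5289·58.3750 + 0.4711·126.6250] = 88.7377
Node 0 (S = 150): V_0 = e^(−0.02)·[0.5289·26.9583 + 0.4711·88.7377] = 54.9549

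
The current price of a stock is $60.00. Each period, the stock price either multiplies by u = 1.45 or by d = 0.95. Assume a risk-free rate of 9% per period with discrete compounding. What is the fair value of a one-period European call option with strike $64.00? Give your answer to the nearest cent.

$5.91

Risk-neutral probability p = (1 + 0.09 − 0.95)/(1.45 − 0.95) = 0.1400/0.5000 = 0.2800
Terminal stock prices: S_u = 87, S_d = 57
Terminal payoffs (S − K): max(23, 0) = 23, max(-7, 0) = 0
Node 0 (S = 60): V_0 = 1/1.09·[0.2800·23.0000 + 0.7200·0.0000] = 5.9083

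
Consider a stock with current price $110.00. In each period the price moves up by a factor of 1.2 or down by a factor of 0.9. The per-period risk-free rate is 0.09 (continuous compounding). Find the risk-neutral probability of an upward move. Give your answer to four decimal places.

Risk-neutral probability p = (e^0.09 − 0.9)/(1.2 − 0.9) = 0.1942/0.3000 = 0.6472

p = 0.6472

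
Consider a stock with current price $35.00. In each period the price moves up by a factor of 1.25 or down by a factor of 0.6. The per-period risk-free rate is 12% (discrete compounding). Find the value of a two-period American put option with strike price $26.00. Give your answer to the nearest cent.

Risk-neutral probability p = (1 + 0.12 − 0.6)/(1.25 − 0.6) = 0.5200/0.6500 = 0.8000
Terminal stock prices: S_uu = 54.69, S_ud = 26.25, S_dd = 12.6
Terminal payoffs (K − S): max(-28.69, 0) = 0, max(-0.25, 0) = 0, max(13.4, 0) = 13.4
Node u (S = 43.75): continuation = 1/1.12·[0.8000·0.0000 + 0.2000·0.0000] = 0.0000; exercise value = 0.0000 ≤ continuation, so V_u = 0.0000
Node d (S = 21): continuation = 1/1.12·[0.8000·0.0000 + 0.2000·13.4000] = 2.3929; exercise value = 5.0000 > continuation, so V_d = 5.0000 (exercise)
Node 0 (S = 35): continuation = 1/1.12·[0.8000·0.0000 + 0.2000·5.0000] = 0.8929; exercise value = 0.0000 ≤ continuation, so V_0 = 0.8929

$0.89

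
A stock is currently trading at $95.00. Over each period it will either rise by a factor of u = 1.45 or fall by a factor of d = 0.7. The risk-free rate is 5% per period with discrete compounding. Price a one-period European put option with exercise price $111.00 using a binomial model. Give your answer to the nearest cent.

$22.60

Risk-neutral probability p = (1 + 0.05 − 0.7)/(1.45 − 0.7) = 0.3500/0.7500 = 0.4667
Terminal stock prices: S_u = 137.8, S_d = 66.5
Terminal payoffs (K − S): max(-26.75, 0) = 0, max(44.5, 0) = 44.5
Node 0 (S = 95): V_0 = 1/1.05·[0.4667·0.0000 + 0.5333·44.5000] = 22.6032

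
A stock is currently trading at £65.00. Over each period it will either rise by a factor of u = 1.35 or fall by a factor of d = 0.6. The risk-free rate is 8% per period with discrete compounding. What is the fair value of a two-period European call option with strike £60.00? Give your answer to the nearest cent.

Risk-neutral probability p = (1 + 0.08 − 0.6)/(1.35 − 0.6) = 0.4800/0.7500 = 0.6400
Terminal stock prices: S_uu = 118.5, S_ud = 52.65, S_dd = 23.4
Terminal payoffs (S − K): max(58.46, 0) = 58.46, max(-7.35, 0) = 0, max(-36.6, 0) = 0
Node u (S = 87.75): V_u = 1/1.08·[0.6400·58.4625 + 0.3600·0.0000] = 34.6444
Node d (S = 39): V_d = 1/1.08·[0.6400·0.0000 + 0.3600·0.0000] = 0.0000
Node 0 (S = 65): V_0 = 1/1.08·[0.6400·34.6444 + 0.3600·0.0000] = 20.5300

£20.53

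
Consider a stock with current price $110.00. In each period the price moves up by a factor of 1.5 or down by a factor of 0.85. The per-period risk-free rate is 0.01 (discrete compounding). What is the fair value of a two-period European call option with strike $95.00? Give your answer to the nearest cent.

Risk-neutral probability p = (1 + 0.01 − 0.85)/(1.5 − 0.85) = 0.1600/0.6500 = 0.2462
Terminal stock prices: S_uu = 247.5, S_ud = 140.2, S_dd = 79.47
Terminal payoffs (S − K): max(152.5, 0) = 152.5, max(45.25, 0) = 45.25, max(-15.53, 0) = 0
Node u (S = 165): V_u = 1/1.01·[0.2462·152.5000 + 0.7538·45.2500] = 70.9406
Node d (S = 93.5): V_d = 1/1.01·[0.2462·45.2500 + 0.7538·0.0000] = 11.0282
Node 0 (S = 110): V_0 = 1/1.01·[0.2462·70.9406 + 0.7538·11.0282] = 25.5206

$25.52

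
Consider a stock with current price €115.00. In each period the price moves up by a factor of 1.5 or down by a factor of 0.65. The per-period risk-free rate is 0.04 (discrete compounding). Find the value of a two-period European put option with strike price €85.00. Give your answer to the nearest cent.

Risk-neutral probability p = (1 + 0.04 − 0.65)/(1.5 − 0.65) = 0.3900/0.8500 = 0.4588
Terminal stock prices: S_uu = 258.8, S_ud = 112.1, S_dd = 48.59
Terminal payoffs (K − S): max(-173.8, 0) = 0, max(-27.12, 0) = 0, max(36.41, 0) = 36.41
Node u (S = 172.5): V_u = 1/1.04·[0.4588·0.0000 + 0.5412·0.0000] = 0.0000
Node d (S = 74.75): V_d = 1/1.04·[0.4588·0.0000 + 0.5412·36.4125] = 18.9477
Node 0 (S = 115): V_0 = 1/1.04·[0.4588·0.0000 + 0.5412·18.9477] = 9.8597

€9.86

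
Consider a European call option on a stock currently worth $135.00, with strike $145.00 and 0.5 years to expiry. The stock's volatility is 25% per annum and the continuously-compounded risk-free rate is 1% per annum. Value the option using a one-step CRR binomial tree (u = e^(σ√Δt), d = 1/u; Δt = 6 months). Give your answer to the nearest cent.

$7.53

CRR parameters: u = e^(σ√Δt) = e^(0.25·√0.5) = 1.1934, d = 1/u = 0.8380
Per-period rate: rΔt = 0.01·0.5 = 0.005, so R = e^0.005 = 1.0050
Risk-neutral probability p = (e^0.005 − 0.8380)/(1.1934 − 0.8380) = 0.1670/0.3554 = 0.4700
Terminal stock prices: S_u = 161.1, S_d = 113.1
Terminal payoffs (S − K): max(16.1, 0) = 16.1, max(-31.87, 0) = 0
Node 0 (S = 135): V_0 = e^(−0.005)·[0.4700·16.1042 + 0.5300·0.0000] = 7.5316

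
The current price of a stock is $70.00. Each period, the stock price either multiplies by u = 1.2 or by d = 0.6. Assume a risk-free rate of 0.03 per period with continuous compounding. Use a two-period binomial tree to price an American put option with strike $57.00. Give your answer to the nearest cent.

$5.37

Risk-neutral probability p = (e^0.03 − 0.6)/(1.2 − 0.6) = 0.4305/0.6000 = 0.7174
Terminal stock prices: S_uu = 100.8, S_ud = 50.4, S_dd = 25.2
Terminal payoffs (K − S): max(-43.8, 0) = 0, max(6.6, 0) = 6.6, max(31.8, 0) = 31.8
Node u (S = 84): continuation = e^(−0.03)·[0.7174·0.0000 + 0.2826·6.6000] = 1.8099; exercise value = 0.0000 ≤ continuation, so V_u = 1.8099
Node d (S = 42): continuation = e^(−0.03)·[0.7174·6.6000 + 0.2826·31.8000] = 13.3154; exercise value = 15.0000 > continuation, so V_d = 15.0000 (exercise)
Node 0 (S = 70): continuation = e^(−0.03)·[0.7174·1.8099 + 0.2826·15.0000] = 5.3734; exercise value = 0.0000 ≤ continuation, so V_0 = 5.3734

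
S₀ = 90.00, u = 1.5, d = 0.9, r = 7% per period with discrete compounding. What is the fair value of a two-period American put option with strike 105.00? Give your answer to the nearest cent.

Risk-neutral probability p = (1 + 0.07 − 0.9)/(1.5 − 0.9) = 0.1700/0.6000 = 0.2833
Terminal stock prices: S_uu = 202.5, S_ud = 121.5, S_dd = 72.9
Terminal payoffs (K − S): max(-97.5, 0) = 0, max(-16.5, 0) = 0, max(32.1, 0) = 32.1
Node u (S = 135): continuation = 1/1.07·[0.2833·0.0000 + 0.7167·0.0000] = 0.0000; exercise value = 0.0000 ≤ continuation, so V_u = 0.0000
Node d (S = 81): continuation = 1/1.07·[0.2833·0.0000 + 0.7167·32.1000] = 21.5000; exercise value = 24.0000 > continuation, so V_d = 24.0000 (exercise)
Node 0 (S = 90): continuation = 1/1.07·[0.2833·0.0000 + 0.7167·24.0000] = 16.0748; exercise value = 15.0000 ≤ continuation, so V_0 = 16.0748

16.07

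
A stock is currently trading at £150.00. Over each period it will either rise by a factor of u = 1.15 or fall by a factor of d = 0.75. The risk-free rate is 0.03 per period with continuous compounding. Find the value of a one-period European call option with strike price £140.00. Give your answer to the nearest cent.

Risk-neutral probability p = (e^0.03 − 0.75)/(1.15 − 0.75) = 0.2805/0.4000 = 0.7011
Terminal stock prices: S_u = 172.5, S_d = 112.5
Terminal payoffs (S − K): max(32.5, 0) = 32.5, max(-27.5, 0) = 0
Node 0 (S = 150): V_0 = e^(−0.03)·[0.7011·32.5000 + 0.2989·0.0000] = 22.1135

£22.11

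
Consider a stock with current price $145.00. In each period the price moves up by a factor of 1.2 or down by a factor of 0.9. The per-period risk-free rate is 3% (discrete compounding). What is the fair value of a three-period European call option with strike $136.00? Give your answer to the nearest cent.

$25.59

Risk-neutral probability p = (1 + 0.03 − 0.9)/(1.2 − 0.9) = 0.1300/0.3000 = 0.4333
Terminal stock prices: S_uuu = 250.6, S_uud = 187.9, S_udd = 140.9, S_ddd = 105.7
Terminal payoffs (S − K): max(114.6, 0) = 114.6, max(51.92, 0) = 51.92, max(4.94, 0) = 4.94, max(-30.29, 0) = 0
Node uu (S = 208.8): V_uu = 1/1.03·[0.4333·114.5600 + 0.5667·51.9200] = 76.7612
Node ud (S = 156.6): V_ud = 1/1.03·[0.4333·51.9200 + 0.5667·4.9400] = 24.5612
Node dd (S = 117.5): V_dd = 1/1.03·[0.4333·4.9400 + 0.5667·0.0000] = 2.0783
Node u (S = 174): V_u = 1/1.03·[0.4333·76.7612 + 0.5667·24.5612] = 45.8070
Node d (S = 130.5): V_d = 1/1.03·[0.4333·24.5612 + 0.5667·2.0783] = 11.4766
Node 0 (S = 145): V_0 = 1/1.03·[0.4333·45.8070 + 0.5667·11.4766] = 25.5855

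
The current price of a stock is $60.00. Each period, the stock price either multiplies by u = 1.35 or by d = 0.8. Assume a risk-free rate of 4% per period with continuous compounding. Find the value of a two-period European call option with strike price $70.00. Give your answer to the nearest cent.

Risk-neutral probability p = (e^0.04 − 0.8)/(1.35 − 0.8) = 0.2408/0.5500 = 0.4378
Terminal stock prices: S_uu = 109.4, S_ud = 64.8, S_dd = 38.4
Terminal payoffs (S − K): max(39.35, 0) = 39.35, max(-5.2, 0) = 0, max(-31.6, 0) = 0
Node u (S = 81): V_u = e^(−0.04)·[0.4378·39.3500 + 0.5622·0.0000] = 16.5534
Node d (S = 48): V_d = e^(−0.04)·[0.4378·0.0000 + 0.5622·0.0000] = 0.0000
Node 0 (S = 60): V_0 = e^(−0.04)·[0.4378·16.5534 + 0.5622·0.0000] = 6.9635

$6.96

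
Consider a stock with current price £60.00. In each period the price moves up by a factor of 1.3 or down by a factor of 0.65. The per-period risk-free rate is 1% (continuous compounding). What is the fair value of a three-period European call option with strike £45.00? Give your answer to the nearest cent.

Risk-neutral probability p = (e^0.01 − 0.65)/(1.3 − 0.65) = 0.3601/0.6500 = 0.5539
Terminal stock prices: S_uuu = 131.8, S_uud = 65.91, S_udd = 32.96, S_ddd = 16.48
Terminal payoffs (S − K): max(86.82, 0) = 86.82, max(20.91, 0) = 20.91, max(-12.04, 0) = 0, max(-28.52, 0) = 0
Node uu (S = 101.4): V_uu = e^(−0.01)·[0.5539·86.8200 + 0.4461·20.9100] = 56.8478
Node ud (S = 50.7): V_ud = e^(−0.01)·[0.5539·20.9100 + 0.4461·0.0000] = 11.4673
Node dd (S = 25.35): V_dd = e^(−0.01)·[0.5539·0.0000 + 0.4461·0.0000] = 0.0000
Node u (S = 78): V_u = e^(−0.01)·[0.5539·56.8478 + 0.4461·11.4673] = 36.2404
Node d (S = 39): V_d = e^(−0.01)·[0.5539·11.4673 + 0.4461·0.0000] = 6.2888
Node 0 (S = 60): V_0 = e^(−0.01)·[0.5539·36.2404 + 0.4461·6.2888] = 22.6520

£22.65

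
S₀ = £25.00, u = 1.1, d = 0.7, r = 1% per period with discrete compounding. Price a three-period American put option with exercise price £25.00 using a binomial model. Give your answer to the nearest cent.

£3.16

Risk-neutral probability p = (1 + 0.01 − 0.7)/(1.1 − 0.7) = 0.3100/0.4000 = 0.7750
Terminal stock prices: S_uuu = 33.28, S_uud = 21.18, S_udd = 13.47, S_ddd = 8.575
Terminal payoffs (K − S): max(-8.275, 0) = 0, max(3.825, 0) = 3.825, max(11.53, 0) = 11.53, max(16.43, 0) = 16.43
Node uu (S = 30.25): continuation = 1/1.01·[0.7750·0.0000 + 0.2250·3.8250] = 0.8521; exercise value = 0.0000 ≤ continuation, so V_uu = 0.8521
Node ud (S = 19.25): continuation = 1/1.01·[0.7750·3.8250 + 0.2250·11.5250] = 5.5025; exercise value = 5.7500 > continuation, so V_ud = 5.7500 (exercise)
Node dd (S = 12.25): continuation = 1/1.01·[0.7750·11.5250 + 0.2250·16.4250] = 12.5025; exercise value = 12.7500 > continuation, so V_dd = 12.7500 (exercise)
Node u (S = 27.5): continuation = 1/1.01·[0.7750·0.8521 + 0.2250·5.7500] = 1.9348; exercise value = 0.0000 ≤ continuation, so V_u = 1.9348
Node d (S = 17.5): continuation = 1/1.01·[0.7750·5.7500 + 0.2250·12.7500] = 7.2525; exercise value = 7.5000 > continuation, so V_d = 7.5000 (exercise)
Node 0 (S = 25): continuation = 1/1.01·[0.7750·1.9348 + 0.2250·7.5000] = 3.1554; exercise value = 0.0000 ≤ continuation, so V_0 = 3.1554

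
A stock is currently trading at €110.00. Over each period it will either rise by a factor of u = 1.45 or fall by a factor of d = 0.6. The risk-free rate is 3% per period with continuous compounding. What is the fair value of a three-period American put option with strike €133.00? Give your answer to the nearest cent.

€40.87

Risk-neutral probability p = (e^0.03 − 0.6)/(1.45 − 0.6) = 0.4305/0.8500 = 0.5064
Terminal stock prices: S_uuu = 335.3, S_uud = 138.8, S_udd = 57.42, S_ddd = 23.76
Terminal payoffs (K − S): max(-202.3, 0) = 0, max(-5.765, 0) = 0, max(75.58, 0) = 75.58, max(109.2, 0) = 109.2
Node uu (S = 231.3): continuation = e^(−0.03)·[0.5064·0.0000 + 0.4936·0.0000] = 0.0000; exercise value = 0.0000 ≤ continuation, so V_uu = 0.0000
Node ud (S = 95.7): continuation = e^(−0.03)·[0.5064·0.0000 + 0.4936·75.5800] = 36.2025; exercise value = 37.3000 > continuation, so V_ud = 37.3000 (exercise)
Node dd (S = 39.6): continuation = e^(−0.03)·[0.5064·75.5800 + 0.4936·109.2400] = 89.4693; exercise value = 93.4000 > continuation, so V_dd = 93.4000 (exercise)
Node u (S = 159.5): continuation = e^(−0.03)·[0.5064·0.0000 + 0.4936·37.3000] = 17.8665; exercise value = 0.0000 ≤ continuation, so V_u = 17.8665
Node d (S = 66): continuation = e^(−0.03)·[0.5064·37.3000 + 0.4936·93.4000] = 63.0693; exercise value = 67.0000 > continuation, so V_d = 67.0000 (exercise)
Node 0 (S = 110): continuation = e^(−0.03)·[0.5064·17.8665 + 0.4936·67.0000] = 40.8732; exercise value = 23.0000 ≤ continuation, so V_0 = 40.8732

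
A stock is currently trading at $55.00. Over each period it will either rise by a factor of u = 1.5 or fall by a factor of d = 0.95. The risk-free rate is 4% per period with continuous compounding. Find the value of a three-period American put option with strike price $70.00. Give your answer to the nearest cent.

Risk-neutral probability p = (e^0.04 − 0.95)/(1.5 − 0.95) = 0.0908/0.5500 = 0.1651
Terminal stock prices: S_uuu = 185.6, S_uud = 117.6, S_udd = 74.46, S_ddd = 47.16
Terminal payoffs (K − S): max(-115.6, 0) = 0, max(-47.56, 0) = 0, max(-4.456, 0) = 0, max(22.84, 0) = 22.84
Node uu (S = 123.8): continuation = e^(−0.04)·[0.1651·0.0000 + 0.8349·0.0000] = 0.0000; exercise value = 0.0000 ≤ continuation, so V_uu = 0.0000
Node ud (S = 78.38): continuation = e^(−0.04)·[0.1651·0.0000 + 0.8349·0.0000] = 0.0000; exercise value = 0.0000 ≤ continuation, so V_ud = 0.0000
Node dd (S = 49.64): continuation = e^(−0.04)·[0.1651·0.0000 + 0.8349·22.8444] = 18.3247; exercise value = 20.3625 > continuation, so V_dd = 20.3625 (exercise)
Node u (S = 82.5): continuation = e^(−0.04)·[0.1651·0.0000 + 0.8349·0.0000] = 0.0000; exercise value = 0.0000 ≤ continuation, so V_u = 0.0000
Node d (S = 52.25): continuation = e^(−0.04)·[0.1651·0.0000 + 0.8349·20.3625] = 16.3338; exercise value = 17.7500 > continuation, so V_d = 17.7500 (exercise)
Node 0 (S = 55): continuation = e^(−0.04)·[0.1651·0.0000 + 0.8349·17.7500] = 14.2382; exercise value = 15.0000 > continuation, so V_0 = 15.0000 (exercise)

$15.00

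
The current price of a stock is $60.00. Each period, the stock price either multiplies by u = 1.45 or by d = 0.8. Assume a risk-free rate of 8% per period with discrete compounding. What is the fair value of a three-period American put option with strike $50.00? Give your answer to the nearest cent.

$3.22

Risk-neutral probability p = (1 + 0.08 − 0.8)/(1.45 − 0.8) = 0.2800/0.6500 = 0.4308
Terminal stock prices: S_uuu = 182.9, S_uud = 100.9, S_udd = 55.68, S_ddd = 30.72
Terminal payoffs (K − S): max(-132.9, 0) = 0, max(-50.92, 0) = 0, max(-5.68, 0) = 0, max(19.28, 0) = 19.28
Node uu (S = 126.2): continuation = 1/1.08·[0.4308·0.0000 + 0.5692·0.0000] = 0.0000; exercise value = 0.0000 ≤ continuation, so V_uu = 0.0000
Node ud (S = 69.6): continuation = 1/1.08·[0.4308·0.0000 + 0.5692·0.0000] = 0.0000; exercise value = 0.0000 ≤ continuation, so V_ud = 0.0000
Node dd (S = 38.4): continuation = 1/1.08·[0.4308·0.0000 + 0.5692·19.2800] = 10.1618; exercise value = 11.6000 > continuation, so V_dd = 11.6000 (exercise)
Node u (S = 87): continuation = 1/1.08·[0.4308·0.0000 + 0.5692·0.0000] = 0.0000; exercise value = 0.0000 ≤ continuation, so V_u = 0.0000
Node d (S = 48): continuation = 1/1.08·[0.4308·0.0000 + 0.5692·11.6000] = 6.1140; exercise value = 2.0000 ≤ continuation, so V_d = 6.1140
Node 0 (S = 60): continuation = 1/1.08·[0.4308·0.0000 + 0.5692·6.1140] = 3.2225; exercise value = 0.0000 ≤ continuation, so V_0 = 3.2225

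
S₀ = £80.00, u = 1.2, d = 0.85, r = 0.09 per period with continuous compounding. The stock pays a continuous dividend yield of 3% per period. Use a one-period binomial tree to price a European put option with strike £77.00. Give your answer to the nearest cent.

£3.25

Per-period risk-free factor R = e^0.09 = 1.0942; dividend-adjusted growth = e^(0.09−0.03) = 1.0618.
Risk-neutral probability p = (1.0618 − 0.85)/(1.2 − 0.85) = 0.2118/0.3500 = 0.6052
Terminal stock prices: S_u = 96, S_d = 68
Terminal payoffs (K − S): max(-19, 0) = 0, max(9, 0) = 9
Node 0 (S = 80): V_0 = e^(−0.09)·[0.6052·0.0000 + 0.3948·9.0000] = 3.2470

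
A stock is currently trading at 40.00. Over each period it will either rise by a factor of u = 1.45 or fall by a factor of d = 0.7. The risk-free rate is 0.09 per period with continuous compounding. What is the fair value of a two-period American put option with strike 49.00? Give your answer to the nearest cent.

Risk-neutral probability p = (e^0.09 − 0.7)/(1.45 − 0.7) = 0.3942/0.7500 = 0.5256
Terminal stock prices: S_uu = 84.1, S_ud = 40.6, S_dd = 19.6
Terminal payoffs (K − S): max(-35.1, 0) = 0, max(8.4, 0) = 8.4, max(29.4, 0) = 29.4
Node u (S = 58): continuation = e^(−0.09)·[0.5256·0.0000 + 0.4744·8.4000] = 3.6422; exercise value = 0.0000 ≤ continuation, so V_u = 3.6422
Node d (S = 28): continuation = e^(−0.09)·[0.5256·8.4000 + 0.4744·29.4000] = 16.7826; exercise value = 21.0000 > continuation, so V_d = 21.0000 (exercise)
Node 0 (S = 40): continuation = e^(−0.09)·[0.5256·3.6422 + 0.4744·21.0000] = 10.8551; exercise value = 9.0000 ≤ continuation, so V_0 = 10.8551

10.86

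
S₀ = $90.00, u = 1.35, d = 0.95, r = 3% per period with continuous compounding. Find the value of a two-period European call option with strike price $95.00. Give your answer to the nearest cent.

$8.81

Risk-neutral probability p = (e^0.03 − 0.95)/(1.35 − 0.95) = 0.0805/0.4000 = 0.2011
Terminal stock prices: S_uu = 164, S_ud = 115.4, S_dd = 81.22
Terminal payoffs (S − K): max(69.03, 0) = 69.03, max(20.43, 0) = 20.43, max(-13.78, 0) = 0
Node u (S = 121.5): V_u = e^(−0.03)·[0.2011·69.0250 + 0.7989·20.4250] = 29.3077
Node d (S = 85.5): V_d = e^(−0.03)·[0.2011·20.4250 + 0.7989·0.0000] = 3.9868
Node 0 (S = 90): V_0 = e^(−0.03)·[0.2011·29.3077 + 0.7989·3.9868] = 8.8114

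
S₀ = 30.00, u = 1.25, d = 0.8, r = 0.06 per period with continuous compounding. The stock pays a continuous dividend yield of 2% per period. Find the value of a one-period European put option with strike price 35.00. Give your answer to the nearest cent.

4.82

Per-period risk-free factor R = e^0.06 = 1.0618; dividend-adjusted growth = e^(0.06−0.02) = 1.0408.
Risk-neutral probability p = (1.0408 − 0.8)/(1.25 − 0.8) = 0.2408/0.4500 = 0.5351
Terminal stock prices: S_u = 37.5, S_d = 24
Terminal payoffs (K − S): max(-2.5, 0) = 0, max(11, 0) = 11
Node 0 (S = 30): V_0 = e^(−0.06)·[0.5351·0.0000 + 0.4649·11.0000] = 4.8157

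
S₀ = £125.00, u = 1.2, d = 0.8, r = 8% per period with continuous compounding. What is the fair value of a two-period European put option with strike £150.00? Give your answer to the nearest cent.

£15.64

Risk-neutral probability p = (e^0.08 − 0.8)/(1.2 − 0.8) = 0.2833/0.4000 = 0.7082
Terminal stock prices: S_uu = 180, S_ud = 120, S_dd = 80
Terminal payoffs (K − S): max(-30, 0) = 0, max(30, 0) = 30, max(70, 0) = 70
Node u (S = 150): V_u = e^(−0.08)·[0.7082·0.0000 + 0.2918·30.0000] = 8.0805
Node d (S = 100): V_d = e^(−0.08)·[0.7082·30.0000 + 0.2918·70.0000] = 38.4675
Node 0 (S = 125): V_0 = e^(−0.08)·[0.7082·8.0805 + 0.2918·38.4675] = 15.6439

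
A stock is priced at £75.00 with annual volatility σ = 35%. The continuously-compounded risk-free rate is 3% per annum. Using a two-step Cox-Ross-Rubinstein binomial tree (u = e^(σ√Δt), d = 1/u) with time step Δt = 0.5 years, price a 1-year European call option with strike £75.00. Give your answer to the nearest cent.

CRR parameters: u = e^(σ√Δt) = e^(0.35·√0.5) = 1.2808, d = 1/u = 0.7808
Per-period rate: rΔt = 0.03·0.5 = 0.015, so R = e^0.015 = 1.0151
Risk-neutral probability p = (e^0.015 − 0.7808)/(1.2808 − 0.7808) = 0.2344/0.5000 = 0.4687
Terminal stock prices: S_uu = 123, S_ud = 75, S_dd = 45.72
Terminal payoffs (S − K): max(48.03, 0) = 48.03, max(0, 0) = 0, max(-29.28, 0) = 0
Node u (S = 96.06): V_u = e^(−0.015)·[0.4687·48.0343 + 0.5313·0.0000] = 22.1768
Node d (S = 58.56): V_d = e^(−0.015)·[0.4687·0.0000 + 0.5313·0.0000] = 0.0000
Node 0 (S = 75): V_0 = e^(−0.015)·[0.4687·22.1768 + 0.5313·0.0000] = 10.2388

£10.24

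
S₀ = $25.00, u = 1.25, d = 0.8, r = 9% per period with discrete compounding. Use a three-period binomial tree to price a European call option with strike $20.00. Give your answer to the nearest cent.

Risk-neutral probability p = (1 + 0.09 − 0.8)/(1.25 − 0.8) = 0.2900/0.4500 = 0.6444
Terminal stock prices: S_uuu = 48.83, S_uud = 31.25, S_udd = 20, S_ddd = 12.8
Terminal payoffs (S − K): max(28.83, 0) = 28.83, max(11.25, 0) = 11.25, max(0, 0) = 0, max(-7.2, 0) = 0
Node uu (S = 39.06): V_uu = 1/1.09·[0.6444·28.8281 + 0.3556·11.2500] = 20.7139
Node ud (S = 25): V_ud = 1/1.09·[0.6444·11.2500 + 0.3556·0.0000] = 6.6514
Node dd (S = 16): V_dd = 1/1.09·[0.6444·0.0000 + 0.3556·0.0000] = 0.0000
Node u (S = 31.25): V_u = 1/1.09·[0.6444·20.7139 + 0.3556·6.6514] = 14.4164
Node d (S = 20): V_d = 1/1.09·[0.6444·6.6514 + 0.3556·0.0000] = 3.9325
Node 0 (S = 25): V_0 = 1/1.09·[0.6444·14.4164 + 0.3556·3.9325] = 9.8062

$9.81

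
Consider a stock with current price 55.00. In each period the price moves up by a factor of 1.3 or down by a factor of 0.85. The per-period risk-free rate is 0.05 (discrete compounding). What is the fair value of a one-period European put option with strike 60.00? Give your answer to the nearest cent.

Risk-neutral probability p = (1 + 0.05 − 0.85)/(1.3 − 0.85) = 0.2000/0.4500 = 0.4444
Terminal stock prices: S_u = 71.5, S_d = 46.75
Terminal payoffs (K − S): max(-11.5, 0) = 0, max(13.25, 0) = 13.25
Node 0 (S = 55): V_0 = 1/1.05·[0.4444·0.0000 + 0.5556·13.2500] = 7.0106

7.01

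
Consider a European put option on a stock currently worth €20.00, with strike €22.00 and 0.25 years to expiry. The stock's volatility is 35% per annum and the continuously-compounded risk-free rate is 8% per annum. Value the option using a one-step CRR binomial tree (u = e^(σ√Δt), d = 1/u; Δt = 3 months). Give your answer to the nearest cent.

€2.48

CRR parameters: u = e^(σ√Δt) = e^(0.35·√0.25) = 1.1912, d = 1/u = 0.8395
Per-period rate: rΔt = 0.08·0.25 = 0.02, so R = e^0.02 = 1.0202
Risk-neutral probability p = (e^0.02 − 0.8395)/(1.1912 − 0.8395) = 0.1807/0.3518 = 0.5138
Terminal stock prices: S_u = 23.82, S_d = 16.79
Terminal payoffs (K − S): max(-1.825, 0) = 0, max(5.211, 0) = 5.211
Node 0 (S = 20): V_0 = e^(−0.02)·[0.5138·0.0000 + 0.4862·5.2109] = 2.4834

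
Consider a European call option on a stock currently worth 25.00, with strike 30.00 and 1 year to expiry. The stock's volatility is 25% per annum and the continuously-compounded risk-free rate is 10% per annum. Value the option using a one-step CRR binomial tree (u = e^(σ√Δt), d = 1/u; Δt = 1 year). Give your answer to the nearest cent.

CRR parameters: u = e^(σ√Δt) = e^(0.25·√1) = 1.2840, d = 1/u = 0.7788
Per-period rate: rΔt = 0.1·1 = 0.1, so R = e^0.1 = 1.1052
Risk-neutral probability p = (e^0.1 − 0.7788)/(1.2840 − 0.7788) = 0.3264/0.5052 = 0.6460
Terminal stock prices: S_u = 32.1, S_d = 19.47
Terminal payoffs (S − K): max(2.101, 0) = 2.101, max(-10.53, 0) = 0
Node 0 (S = 25): V_0 = e^(−0.1)·[0.6460·2.1006 + 0.3540·0.0000] = 1.2279

1.23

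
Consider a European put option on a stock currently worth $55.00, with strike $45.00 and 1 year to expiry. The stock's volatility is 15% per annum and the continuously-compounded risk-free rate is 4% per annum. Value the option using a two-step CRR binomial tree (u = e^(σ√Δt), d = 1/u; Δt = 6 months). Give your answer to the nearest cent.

CRR parameters: u = e^(σ√Δt) = e^(0.15·√0.5) = 1.1119, d = 1/u = 0.8994
Per-period rate: rΔt = 0.04·0.5 = 0.02, so R = e^0.02 = 1.0202
Risk-neutral probability p = (e^0.02 − 0.8994)/(1.1119 − 0.8994) = 0.1208/0.2125 = 0.5686
Terminal stock prices: S_uu = 68, S_ud = 55, S_dd = 44.49
Terminal payoffs (K − S): max(-23, 0) = 0, max(-10, 0) = 0, max(0.5128, 0) = 0.5128
Node u (S = 61.15): V_u = e^(−0.02)·[0.5686·0.0000 + 0.4314·0.0000] = 0.0000
Node d (S = 49.47): V_d = e^(−0.02)·[0.5686·0.0000 + 0.4314·0.5128] = 0.2169
Node 0 (S = 55): V_0 = e^(−0.02)·[0.5686·0.0000 + 0.4314·0.2169] = 0.0917

$0.09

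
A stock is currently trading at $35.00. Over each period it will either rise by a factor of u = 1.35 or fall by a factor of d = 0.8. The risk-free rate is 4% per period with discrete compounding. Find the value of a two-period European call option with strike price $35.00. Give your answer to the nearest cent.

$6.34

Risk-neutral probability p = (1 + 0.04 − 0.8)/(1.35 − 0.8) = 0.2400/0.5500 = 0.4364
Terminal stock prices: S_uu = 63.79, S_ud = 37.8, S_dd = 22.4
Terminal payoffs (S − K): max(28.79, 0) = 28.79, max(2.8, 0) = 2.8, max(-12.6, 0) = 0
Node u (S = 47.25): V_u = 1/1.04·[0.4364·28.7875 + 0.5636·2.8000] = 13.5962
Node d (S = 28): V_d = 1/1.04·[0.4364·2.8000 + 0.5636·0.0000] = 1.1748
Node 0 (S = 35): V_0 = 1/1.04·[0.4364·13.5962 + 0.5636·1.1748] = 6.3414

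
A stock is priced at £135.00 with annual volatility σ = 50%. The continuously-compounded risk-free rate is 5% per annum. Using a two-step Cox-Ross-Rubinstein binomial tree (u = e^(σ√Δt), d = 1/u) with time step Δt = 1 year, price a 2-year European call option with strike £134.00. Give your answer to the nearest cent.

CRR parameters: u = e^(σ√Δt) = e^(0.5·√1) = 1.6487, d = 1/u = 0.6065
Per-period rate: rΔt = 0.05·1 = 0.05, so R = e^0.05 = 1.0513
Risk-neutral probability p = (e^0.05 − 0.6065)/(1.6487 − 0.6065) = 0.4447/1.0422 = 0.4267
Terminal stock prices: S_uu = 367, S_ud = 135, S_dd = 49.66
Terminal payoffs (S − K): max(233, 0) = 233, max(1, 0) = 1, max(-84.34, 0) = 0
Node u (S = 222.6): V_u = e^(−0.05)·[0.4267·232.9680 + 0.5733·1.0000] = 95.1126
Node d (S = 81.88): V_d = e^(−0.05)·[0.4267·1.0000 + 0.5733·0.0000] = 0.4059
Node 0 (S = 135): V_0 = e^(−0.05)·[0.4267·95.1126 + 0.5733·0.4059] = 38.8299

£38.83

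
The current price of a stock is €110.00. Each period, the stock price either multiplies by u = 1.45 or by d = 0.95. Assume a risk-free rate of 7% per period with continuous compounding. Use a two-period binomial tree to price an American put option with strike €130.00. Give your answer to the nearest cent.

Risk-neutral probability p = (e^0.07 − 0.95)/(1.45 − 0.95) = 0.1225/0.5000 = 0.2450
Terminal stock prices: S_uu = 231.3, S_ud = 151.5, S_dd = 99.27
Terminal payoffs (K − S): max(-101.3, 0) = 0, max(-21.53, 0) = 0, max(30.73, 0) = 30.73
Node u (S = 159.5): continuation = e^(−0.07)·[0.2450·0.0000 + 0.7550·0.0000] = 0.0000; exercise value = 0.0000 ≤ continuation, so V_u = 0.0000
Node d (S = 104.5): continuation = e^(−0.07)·[0.2450·0.0000 + 0.7550·30.7250] = 21.6286; exercise value = 25.5000 > continuation, so V_d = 25.5000 (exercise)
Node 0 (S = 110): continuation = e^(−0.07)·[0.2450·0.0000 + 0.7550·25.5000] = 17.9505; exercise value = 20.0000 > continuation, so V_0 = 20.0000 (exercise)

€20.00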